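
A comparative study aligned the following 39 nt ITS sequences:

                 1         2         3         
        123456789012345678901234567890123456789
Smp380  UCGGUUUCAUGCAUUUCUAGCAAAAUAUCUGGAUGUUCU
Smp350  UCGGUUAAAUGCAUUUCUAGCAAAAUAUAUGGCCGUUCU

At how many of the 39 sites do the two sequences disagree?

5

Mismatches occur at site 7 (U→A), site 8 (C→A), site 29 (C→A), site 33 (A→C), site 34 (U→C).
That gives 5 mismatches out of 39 aligned sites, so the Hamming distance is 5.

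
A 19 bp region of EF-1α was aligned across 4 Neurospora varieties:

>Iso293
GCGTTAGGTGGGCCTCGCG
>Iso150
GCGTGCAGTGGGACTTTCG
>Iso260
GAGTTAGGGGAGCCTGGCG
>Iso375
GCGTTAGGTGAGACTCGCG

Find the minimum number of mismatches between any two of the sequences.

Pairwise Hamming distances:
  Iso293 vs Iso150: 6
  Iso293 vs Iso260: 4
  Iso293 vs Iso375: 2
  Iso150 vs Iso260: 9
  Iso150 vs Iso375: 6
  Iso260 vs Iso375: 4
The smallest is 2, between Iso293 and Iso375.

2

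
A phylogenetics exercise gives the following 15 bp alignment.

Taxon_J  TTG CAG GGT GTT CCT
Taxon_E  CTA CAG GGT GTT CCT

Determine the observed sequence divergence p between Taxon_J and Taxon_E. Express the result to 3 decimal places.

0.133

Mismatches occur at site 1 (T/C), site 3 (G/A).
There are 2 differences over 15 sites, so p = 2/15 = 0.133.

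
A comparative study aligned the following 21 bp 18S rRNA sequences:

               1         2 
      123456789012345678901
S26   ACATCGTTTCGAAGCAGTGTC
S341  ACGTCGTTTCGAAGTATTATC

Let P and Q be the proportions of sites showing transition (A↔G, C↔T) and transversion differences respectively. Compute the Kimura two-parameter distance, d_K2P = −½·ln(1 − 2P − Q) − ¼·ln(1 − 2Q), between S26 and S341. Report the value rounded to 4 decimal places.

0.2278

Mismatches occur at site 3 (A→G, transition), site 15 (C→T, transition), site 17 (G→T, transversion), site 19 (G→A, transition).
Of the 4 differences, 3 transitions and 1 transversion over 21 sites: P = 3/21 = 0.142857, Q = 1/21 = 0.047619.
d = −0.5·ln(0.666667) − 0.25·ln(0.904762) = −0.5·(-0.405465) − 0.25·(-0.100083) = 0.2278.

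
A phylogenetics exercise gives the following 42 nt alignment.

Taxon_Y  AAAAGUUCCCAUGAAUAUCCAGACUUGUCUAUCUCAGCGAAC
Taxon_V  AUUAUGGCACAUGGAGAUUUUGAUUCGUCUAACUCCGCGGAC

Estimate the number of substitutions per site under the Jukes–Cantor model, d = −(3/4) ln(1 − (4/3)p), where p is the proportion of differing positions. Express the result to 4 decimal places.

0.5319

Differing sites — 2:A/U; 3:A/U; 5:G/U; 6:U/G; 7:U/G; 9:C/A; 14:A/G; 16:U/G; 19:C/U; 20:C/U; 21:A/U; 24:C/U; 26:U/C; 32:U/A; 36:A/C; 40:A/G.
p = 16/42 = 0.380952.
d = −0.75 · ln(1 − (4/3)·0.380952) = −0.75 · ln(0.492064) = −0.75 · (-0.709146) = 0.5319.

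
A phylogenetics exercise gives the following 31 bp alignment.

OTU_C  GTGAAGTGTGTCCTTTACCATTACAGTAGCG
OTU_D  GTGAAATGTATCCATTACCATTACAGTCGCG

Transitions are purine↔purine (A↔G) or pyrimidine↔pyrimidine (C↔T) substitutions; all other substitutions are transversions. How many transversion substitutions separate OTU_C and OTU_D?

Differing sites — 6:G/A (Ti); 10:G/A (Ti); 14:T/A (Tv); 28:A/C (Tv).
Of the 4 differences, 2 transitions and 2 transversions, so the answer is 2.

2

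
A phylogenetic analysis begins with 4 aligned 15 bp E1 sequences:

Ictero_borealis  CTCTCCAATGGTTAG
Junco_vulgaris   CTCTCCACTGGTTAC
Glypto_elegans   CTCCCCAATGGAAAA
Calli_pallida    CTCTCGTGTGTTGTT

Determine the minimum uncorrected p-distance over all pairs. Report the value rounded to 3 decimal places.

Pairwise Hamming distances:
  Ictero_borealis vs Junco_vulgaris: 2
  Ictero_borealis vs Glypto_elegans: 4
  Ictero_borealis vs Calli_pallida: 7
  Junco_vulgaris vs Glypto_elegans: 5
  Junco_vulgaris vs Calli_pallida: 7
  Glypto_elegans vs Calli_pallida: 9
The smallest is 2 mismatches, between Ictero_borealis and Junco_vulgaris; p = 2/15 = 0.133.

0.133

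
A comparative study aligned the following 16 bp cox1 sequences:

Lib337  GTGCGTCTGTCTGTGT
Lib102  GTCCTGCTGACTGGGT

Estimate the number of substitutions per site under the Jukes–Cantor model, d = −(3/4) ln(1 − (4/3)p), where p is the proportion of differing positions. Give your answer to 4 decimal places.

Differing sites — 3:G/C; 5:G/T; 6:T/G; 10:T/A; 14:T/G.
p = 5/16 = 0.312500.
d = −0.75 · ln(1 − (4/3)·0.312500) = −0.75 · ln(0.583333) = −0.75 · (-0.538997) = 0.4042.

0.4042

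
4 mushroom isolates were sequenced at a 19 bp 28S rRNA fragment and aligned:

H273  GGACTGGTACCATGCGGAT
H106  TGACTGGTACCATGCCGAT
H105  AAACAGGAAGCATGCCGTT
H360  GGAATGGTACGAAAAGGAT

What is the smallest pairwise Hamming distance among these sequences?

Pairwise Hamming distances:
  H273 vs H106: 2
  H273 vs H105: 7
  H273 vs H360: 5
  H106 vs H105: 6
  H106 vs H360: 7
  H105 vs H360: 12
The smallest is 2, between H273 and H106.

2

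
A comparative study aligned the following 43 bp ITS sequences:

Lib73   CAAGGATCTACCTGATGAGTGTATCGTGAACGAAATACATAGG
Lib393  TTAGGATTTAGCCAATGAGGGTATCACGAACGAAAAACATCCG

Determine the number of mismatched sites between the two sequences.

12

Differing sites — 1:C/T; 2:A/T; 8:C/T; 11:C/G; 13:T/C; 14:G/A; 20:T/G; 26:G/A; 27:T/C; 36:T/A; 41:A/C; 42:G/C.
That gives 12 mismatches out of 43 aligned sites, so the Hamming distance is 12.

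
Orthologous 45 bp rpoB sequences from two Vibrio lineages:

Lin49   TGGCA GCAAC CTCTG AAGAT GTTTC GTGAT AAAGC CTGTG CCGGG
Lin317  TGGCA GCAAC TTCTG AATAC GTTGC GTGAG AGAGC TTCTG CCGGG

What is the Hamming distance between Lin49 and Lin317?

8

Differing sites — 11:C/T; 18:G/T; 20:T/C; 24:T/G; 30:T/G; 32:A/G; 36:C/T; 38:G/C.
That gives 8 mismatches out of 45 aligned sites, so the Hamming distance is 8.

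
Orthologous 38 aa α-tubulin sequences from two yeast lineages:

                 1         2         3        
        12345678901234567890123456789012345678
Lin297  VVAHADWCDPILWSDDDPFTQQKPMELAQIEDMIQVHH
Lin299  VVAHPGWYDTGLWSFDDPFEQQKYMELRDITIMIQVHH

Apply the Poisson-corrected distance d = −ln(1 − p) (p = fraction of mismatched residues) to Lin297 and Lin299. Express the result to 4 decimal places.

Differing sites — 5:A/P; 6:D/G; 8:C/Y; 10:P/T; 11:I/G; 15:D/F; 20:T/E; 24:P/Y; 28:A/R; 29:Q/D; 31:E/T; 32:D/I.
p = 12/38 = 0.315789.
d = −ln(1 − 0.315789) = −ln(0.684211) = 0.3795.

0.3795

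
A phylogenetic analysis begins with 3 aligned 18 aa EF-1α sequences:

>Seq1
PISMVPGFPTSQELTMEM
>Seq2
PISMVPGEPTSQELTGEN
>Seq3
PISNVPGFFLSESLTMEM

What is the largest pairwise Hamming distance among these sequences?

Pairwise Hamming distances:
  Seq1 vs Seq2: 3
  Seq1 vs Seq3: 5
  Seq2 vs Seq3: 8
The largest is 8, between Seq2 and Seq3.

8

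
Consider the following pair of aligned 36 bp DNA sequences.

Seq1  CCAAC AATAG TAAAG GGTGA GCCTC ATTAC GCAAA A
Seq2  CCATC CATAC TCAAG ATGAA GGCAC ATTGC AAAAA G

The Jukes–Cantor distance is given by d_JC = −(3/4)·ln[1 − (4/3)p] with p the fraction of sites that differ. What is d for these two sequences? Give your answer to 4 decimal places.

Mismatches occur at site 4 (A/T), site 6 (A/C), site 10 (G/C), site 12 (A/C), site 16 (G/A), site 17 (G/T), site 18 (T/G), site 19 (G/A), site 22 (C/G), site 24 (T/A), site 29 (A/G), site 31 (G/A), site 32 (C/A), site 36 (A/G).
p = 14/36 = 0.388889.
d = −0.75 · ln(1 − (4/3)·0.388889) = −0.75 · ln(0.481481) = −0.75 · (-0.730889) = 0.5482.

0.5482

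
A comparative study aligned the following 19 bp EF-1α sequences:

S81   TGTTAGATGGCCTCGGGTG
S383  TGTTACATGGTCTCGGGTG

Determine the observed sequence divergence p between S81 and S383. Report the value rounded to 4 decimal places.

Mismatches occur at site 6 (G→C), site 11 (C→T).
There are 2 differences over 19 sites, so p = 2/19 = 0.1053.

0.1053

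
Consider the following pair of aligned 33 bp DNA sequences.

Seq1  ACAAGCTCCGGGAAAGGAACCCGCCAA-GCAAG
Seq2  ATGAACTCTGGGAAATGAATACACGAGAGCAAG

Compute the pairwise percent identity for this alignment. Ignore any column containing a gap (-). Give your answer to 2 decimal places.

68.75%

Excluding the 1 gap column leaves 32 comparable sites.
Differing sites — 2:C/T; 3:A/G; 5:G/A; 9:C/T; 16:G/T; 20:C/T; 21:C/A; 23:G/A; 25:C/G; 27:A/G.
22 of the 32 comparable sites match, so the percent identity is 22/32 × 100 = 68.75%.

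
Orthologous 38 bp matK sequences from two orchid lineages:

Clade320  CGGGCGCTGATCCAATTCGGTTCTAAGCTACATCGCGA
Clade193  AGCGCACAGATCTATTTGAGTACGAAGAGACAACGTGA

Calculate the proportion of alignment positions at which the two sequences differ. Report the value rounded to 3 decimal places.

The sequences differ at positions 1 (C/A), 3 (G/C), 6 (G/A), 8 (T/A), 13 (C/T), 15 (A/T), 18 (C/G), 19 (G/A), 22 (T/A), 24 (T/G), 28 (C/A), 29 (T/G), 33 (T/A), 36 (C/T).
There are 14 differences over 38 sites, so p = 14/38 = 0.368.

0.368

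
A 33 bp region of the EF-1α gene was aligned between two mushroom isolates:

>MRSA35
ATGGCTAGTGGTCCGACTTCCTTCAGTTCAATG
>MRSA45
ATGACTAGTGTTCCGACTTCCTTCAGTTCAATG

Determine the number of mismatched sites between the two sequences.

2

Differing sites — 4:G/A; 11:G/T.
That gives 2 mismatches out of 33 aligned sites, so the Hamming distance is 2.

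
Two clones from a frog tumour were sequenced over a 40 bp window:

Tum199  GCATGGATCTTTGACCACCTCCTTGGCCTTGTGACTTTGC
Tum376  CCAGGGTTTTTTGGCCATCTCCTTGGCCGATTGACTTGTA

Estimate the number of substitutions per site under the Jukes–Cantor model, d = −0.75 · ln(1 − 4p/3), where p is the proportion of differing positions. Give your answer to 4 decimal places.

0.3831

The sequences differ at positions 1 (G/C), 4 (T/G), 7 (A/T), 9 (C/T), 14 (A/G), 18 (C/T), 29 (T/G), 30 (T/A), 31 (G/T), 38 (T/G), 39 (G/T), 40 (C/A).
p = 12/40 = 0.300000.
d = −0.75 · ln(1 − (4/3)·0.300000) = −0.75 · ln(0.600000) = −0.75 · (-0.510826) = 0.3831.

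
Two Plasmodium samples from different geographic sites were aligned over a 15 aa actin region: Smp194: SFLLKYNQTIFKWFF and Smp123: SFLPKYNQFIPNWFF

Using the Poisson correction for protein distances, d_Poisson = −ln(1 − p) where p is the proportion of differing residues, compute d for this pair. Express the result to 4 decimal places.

Differing sites — 4:L/P; 9:T/F; 11:F/P; 12:K/N.
p = 4/15 = 0.266667.
d = −ln(1 − 0.266667) = −ln(0.733333) = 0.3102.

0.3102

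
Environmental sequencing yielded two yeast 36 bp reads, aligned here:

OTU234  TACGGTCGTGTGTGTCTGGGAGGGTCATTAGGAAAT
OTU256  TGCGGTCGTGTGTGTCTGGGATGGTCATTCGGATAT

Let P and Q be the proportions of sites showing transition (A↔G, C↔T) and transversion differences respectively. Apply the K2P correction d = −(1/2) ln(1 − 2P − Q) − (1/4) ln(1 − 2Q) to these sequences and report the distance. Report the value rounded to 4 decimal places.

0.1203

The sequences differ at positions 2 (A/G, transition), 22 (G/T, transversion), 30 (A/C, transversion), 34 (A/T, transversion).
Of the 4 differences, 1 transition and 3 transversions over 36 sites: P = 1/36 = 0.027778, Q = 3/36 = 0.083333.
d = −0.5·ln(0.861111) − 0.25·ln(0.833334) = −0.5·(-0.149532) − 0.25·(-0.182321) = 0.1203.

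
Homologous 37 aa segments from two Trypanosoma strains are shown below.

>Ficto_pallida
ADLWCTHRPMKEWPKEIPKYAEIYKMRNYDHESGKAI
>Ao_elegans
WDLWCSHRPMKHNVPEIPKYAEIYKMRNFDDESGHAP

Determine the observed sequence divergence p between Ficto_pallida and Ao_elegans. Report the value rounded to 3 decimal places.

0.270

Differing sites — 1:A/W; 6:T/S; 12:E/H; 13:W/N; 14:P/V; 15:K/P; 29:Y/F; 31:H/D; 35:K/H; 37:I/P.
There are 10 differences over 37 sites, so p = 10/37 = 0.270.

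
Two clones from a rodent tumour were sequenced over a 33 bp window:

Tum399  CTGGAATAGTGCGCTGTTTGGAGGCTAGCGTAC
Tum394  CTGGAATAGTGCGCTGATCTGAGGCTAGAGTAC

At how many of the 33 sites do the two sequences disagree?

4

Mismatches occur at site 17 (T↔A), site 19 (T↔C), site 20 (G↔T), site 29 (C↔A).
That gives 4 mismatches out of 33 aligned sites, so the Hamming distance is 4.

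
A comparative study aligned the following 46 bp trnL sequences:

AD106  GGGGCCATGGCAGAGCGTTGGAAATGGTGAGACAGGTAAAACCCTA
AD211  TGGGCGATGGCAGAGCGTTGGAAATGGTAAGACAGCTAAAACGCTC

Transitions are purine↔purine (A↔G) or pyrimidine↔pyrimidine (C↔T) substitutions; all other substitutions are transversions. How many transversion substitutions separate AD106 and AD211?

Mismatches occur at site 1 (G→T, transversion), site 6 (C→G, transversion), site 29 (G→A, transition), site 36 (G→C, transversion), site 43 (C→G, transversion), site 46 (A→C, transversion).
Of the 6 differences, 1 transition and 5 transversions, so the answer is 5.

5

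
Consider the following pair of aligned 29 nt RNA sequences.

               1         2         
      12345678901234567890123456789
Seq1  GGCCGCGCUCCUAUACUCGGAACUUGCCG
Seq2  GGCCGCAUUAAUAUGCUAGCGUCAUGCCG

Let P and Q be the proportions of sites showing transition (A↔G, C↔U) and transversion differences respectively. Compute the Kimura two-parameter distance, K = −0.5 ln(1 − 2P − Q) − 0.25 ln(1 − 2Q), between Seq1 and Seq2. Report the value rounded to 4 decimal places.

0.4631

Differing sites — 7:G/A (Ti); 8:C/U (Ti); 10:C/A (Tv); 11:C/A (Tv); 15:A/G (Ti); 18:C/A (Tv); 20:G/C (Tv); 21:A/G (Ti); 22:A/U (Tv); 24:U/A (Tv).
Of the 10 differences, 4 transitions and 6 transversions over 29 sites: P = 4/29 = 0.137931, Q = 6/29 = 0.206897.
d = −0.5·ln(0.517241) − 0.25·ln(0.586206) = −0.5·(-0.659246) − 0.25·(-0.534084) = 0.4631.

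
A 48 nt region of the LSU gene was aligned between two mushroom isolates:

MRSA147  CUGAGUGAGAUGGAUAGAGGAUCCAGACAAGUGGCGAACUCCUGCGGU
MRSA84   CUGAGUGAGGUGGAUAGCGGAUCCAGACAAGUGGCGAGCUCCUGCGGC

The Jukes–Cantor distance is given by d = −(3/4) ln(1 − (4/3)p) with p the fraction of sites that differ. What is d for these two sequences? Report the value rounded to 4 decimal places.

Mismatches occur at site 10 (A/G), site 18 (A/C), site 38 (A/G), site 48 (U/C).
p = 4/48 = 0.083333.
d = −0.75 · ln(1 − (4/3)·0.083333) = −0.75 · ln(0.888889) = −0.75 · (-0.117783) = 0.0883.

0.0883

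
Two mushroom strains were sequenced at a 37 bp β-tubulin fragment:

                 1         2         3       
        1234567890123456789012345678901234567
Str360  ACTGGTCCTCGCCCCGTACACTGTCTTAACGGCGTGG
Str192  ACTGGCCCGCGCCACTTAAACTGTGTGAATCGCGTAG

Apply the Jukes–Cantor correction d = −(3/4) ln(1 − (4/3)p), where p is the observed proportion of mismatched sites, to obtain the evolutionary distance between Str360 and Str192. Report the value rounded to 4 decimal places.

0.3351

Differing sites — 6:T/C; 9:T/G; 14:C/A; 16:G/T; 19:C/A; 25:C/G; 27:T/G; 30:C/T; 31:G/C; 36:G/A.
p = 10/37 = 0.270270.
d = −0.75 · ln(1 − (4/3)·0.270270) = −0.75 · ln(0.639640) = −0.75 · (-0.446850) = 0.3351.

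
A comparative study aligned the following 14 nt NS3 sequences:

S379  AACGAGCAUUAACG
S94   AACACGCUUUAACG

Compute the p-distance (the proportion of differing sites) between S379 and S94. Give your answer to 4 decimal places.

0.2143

Mismatches occur at site 4 (G→A), site 5 (A→C), site 8 (A→U).
There are 3 differences over 14 sites, so p = 3/14 = 0.2143.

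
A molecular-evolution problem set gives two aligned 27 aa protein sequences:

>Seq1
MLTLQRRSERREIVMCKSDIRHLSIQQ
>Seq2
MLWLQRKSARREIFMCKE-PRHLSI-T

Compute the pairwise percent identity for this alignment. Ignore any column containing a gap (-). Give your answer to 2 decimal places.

Excluding the 2 gap columns leaves 25 comparable sites.
Differing sites — 3:T/W; 7:R/K; 9:E/A; 14:V/F; 18:S/E; 20:I/P; 27:Q/T.
18 of the 25 comparable sites match, so the percent identity is 18/25 × 100 = 72.00%.

72.00%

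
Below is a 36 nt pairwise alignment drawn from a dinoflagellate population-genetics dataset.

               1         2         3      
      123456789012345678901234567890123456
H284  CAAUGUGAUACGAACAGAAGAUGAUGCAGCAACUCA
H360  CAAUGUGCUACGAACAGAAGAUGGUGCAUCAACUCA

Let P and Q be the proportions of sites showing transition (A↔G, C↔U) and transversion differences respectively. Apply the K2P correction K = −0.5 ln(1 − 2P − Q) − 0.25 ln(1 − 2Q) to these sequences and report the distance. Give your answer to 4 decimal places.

The sequences differ at positions 8 (A/C, transversion), 24 (A/G, transition), 29 (G/U, transversion).
Of the 3 differences, 1 transition and 2 transversions over 36 sites: P = 1/36 = 0.027778, Q = 2/36 = 0.055556.
d = −0.5·ln(0.888888) − 0.25·ln(0.888888) = −0.5·(-0.117784) − 0.25·(-0.117784) = 0.0883.

0.0883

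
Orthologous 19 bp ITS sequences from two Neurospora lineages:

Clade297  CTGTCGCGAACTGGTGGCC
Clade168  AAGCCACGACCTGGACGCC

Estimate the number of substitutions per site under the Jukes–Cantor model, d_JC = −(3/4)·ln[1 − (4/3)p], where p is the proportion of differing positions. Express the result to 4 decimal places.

0.5068

The sequences differ at positions 1 (C/A), 2 (T/A), 4 (T/C), 6 (G/A), 10 (A/C), 15 (T/A), 16 (G/C).
p = 7/19 = 0.368421.
d = −0.75 · ln(1 − (4/3)·0.368421) = −0.75 · ln(0.508772) = −0.75 · (-0.675755) = 0.5068.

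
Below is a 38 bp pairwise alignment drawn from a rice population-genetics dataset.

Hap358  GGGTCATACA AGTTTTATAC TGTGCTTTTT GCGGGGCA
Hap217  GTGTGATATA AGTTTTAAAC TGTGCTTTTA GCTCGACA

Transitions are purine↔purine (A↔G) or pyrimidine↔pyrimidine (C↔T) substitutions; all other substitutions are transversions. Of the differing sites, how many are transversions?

Mismatches occur at site 2 (G/T, transversion), site 5 (C/G, transversion), site 9 (C/T, transition), site 18 (T/A, transversion), site 30 (T/A, transversion), site 33 (G/T, transversion), site 34 (G/C, transversion), site 36 (G/A, transition).
Of the 8 differences, 2 transitions and 6 transversions, so the answer is 6.

6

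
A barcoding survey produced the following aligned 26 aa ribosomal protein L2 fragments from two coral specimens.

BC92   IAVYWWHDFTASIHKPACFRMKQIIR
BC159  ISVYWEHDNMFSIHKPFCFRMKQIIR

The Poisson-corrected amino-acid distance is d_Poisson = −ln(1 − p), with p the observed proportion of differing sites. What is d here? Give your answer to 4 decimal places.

The sequences differ at positions 2 (A/S), 6 (W/E), 9 (F/N), 10 (T/M), 11 (A/F), 17 (A/F).
p = 6/26 = 0.230769.
d = −ln(1 − 0.230769) = −ln(0.769231) = 0.2624.

0.2624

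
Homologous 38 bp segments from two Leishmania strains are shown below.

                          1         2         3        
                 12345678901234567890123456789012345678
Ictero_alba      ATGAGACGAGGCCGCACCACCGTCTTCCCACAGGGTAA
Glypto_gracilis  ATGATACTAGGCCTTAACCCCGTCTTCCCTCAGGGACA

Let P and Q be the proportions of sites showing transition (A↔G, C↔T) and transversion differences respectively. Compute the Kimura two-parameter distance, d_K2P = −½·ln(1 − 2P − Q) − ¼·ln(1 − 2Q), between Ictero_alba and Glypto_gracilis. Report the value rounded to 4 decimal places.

0.2893

Differing sites — 5:G/T (Tv); 8:G/T (Tv); 14:G/T (Tv); 15:C/T (Ti); 17:C/A (Tv); 19:A/C (Tv); 30:A/T (Tv); 36:T/A (Tv); 37:A/C (Tv).
Of the 9 differences, 1 transition and 8 transversions over 38 sites: P = 1/38 = 0.026316, Q = 8/38 = 0.210526.
d = −0.5·ln(0.736842) − 0.25·ln(0.578948) = −0.5·(-0.305382) − 0.25·(-0.546543) = 0.2893.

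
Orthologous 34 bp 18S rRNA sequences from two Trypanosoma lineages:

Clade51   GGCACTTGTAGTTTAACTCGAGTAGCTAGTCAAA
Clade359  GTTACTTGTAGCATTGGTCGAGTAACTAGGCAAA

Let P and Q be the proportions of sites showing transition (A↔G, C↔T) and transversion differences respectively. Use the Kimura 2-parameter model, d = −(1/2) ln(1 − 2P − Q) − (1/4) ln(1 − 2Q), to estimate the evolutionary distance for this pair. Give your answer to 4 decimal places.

0.3280

The sequences differ at positions 2 (G/T, transversion), 3 (C/T, transition), 12 (T/C, transition), 13 (T/A, transversion), 15 (A/T, transversion), 16 (A/G, transition), 17 (C/G, transversion), 25 (G/A, transition), 30 (T/G, transversion).
Of the 9 differences, 4 transitions and 5 transversions over 34 sites: P = 4/34 = 0.117647, Q = 5/34 = 0.147059.
d = −0.5·ln(0.617647) − 0.25·ln(0.705882) = −0.5·(-0.481838) − 0.25·(-0.348307) = 0.3280.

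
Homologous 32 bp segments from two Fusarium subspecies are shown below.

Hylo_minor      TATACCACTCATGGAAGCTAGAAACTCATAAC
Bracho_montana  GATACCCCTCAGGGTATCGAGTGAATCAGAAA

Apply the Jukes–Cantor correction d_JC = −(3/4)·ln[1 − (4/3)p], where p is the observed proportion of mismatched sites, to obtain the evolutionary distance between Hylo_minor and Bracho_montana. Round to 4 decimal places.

The sequences differ at positions 1 (T/G), 7 (A/C), 12 (T/G), 15 (A/T), 17 (G/T), 19 (T/G), 22 (A/T), 23 (A/G), 25 (C/A), 29 (T/G), 32 (C/A).
p = 11/32 = 0.343750.
d = −0.75 · ln(1 − (4/3)·0.343750) = −0.75 · ln(0.541667) = −0.75 · (-0.613104) = 0.4598.

0.4598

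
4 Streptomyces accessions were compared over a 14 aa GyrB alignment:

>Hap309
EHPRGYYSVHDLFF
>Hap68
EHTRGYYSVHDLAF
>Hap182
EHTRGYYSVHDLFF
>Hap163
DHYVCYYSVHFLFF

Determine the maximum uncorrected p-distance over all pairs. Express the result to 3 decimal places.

0.429

Pairwise Hamming distances:
  Hap309 vs Hap68: 2
  Hap309 vs Hap182: 1
  Hap309 vs Hap163: 5
  Hap68 vs Hap182: 1
  Hap68 vs Hap163: 6
  Hap182 vs Hap163: 5
The largest is 6 mismatches, between Hap68 and Hap163; p = 6/14 = 0.429.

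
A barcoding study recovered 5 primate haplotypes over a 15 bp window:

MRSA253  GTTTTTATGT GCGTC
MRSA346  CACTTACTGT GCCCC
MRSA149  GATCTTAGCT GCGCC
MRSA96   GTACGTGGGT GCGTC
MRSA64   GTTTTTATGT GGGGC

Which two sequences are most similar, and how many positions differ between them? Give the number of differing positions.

Pairwise Hamming distances:
  MRSA253 vs MRSA346: 7
  MRSA253 vs MRSA149: 5
  MRSA253 vs MRSA96: 5
  MRSA253 vs MRSA64: 2
  MRSA346 vs MRSA149: 8
  MRSA346 vs MRSA96: 10
  MRSA346 vs MRSA64: 8
  MRSA149 vs MRSA96: 6
  MRSA149 vs MRSA64: 6
  MRSA96 vs MRSA64: 7
The smallest is 2, between MRSA253 and MRSA64.

2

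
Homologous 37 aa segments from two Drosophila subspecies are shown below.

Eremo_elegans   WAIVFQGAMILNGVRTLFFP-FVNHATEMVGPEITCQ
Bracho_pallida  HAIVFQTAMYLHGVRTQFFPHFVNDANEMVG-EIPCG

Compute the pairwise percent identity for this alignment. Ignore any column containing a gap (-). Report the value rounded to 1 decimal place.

74.3%

Excluding the 2 gap columns leaves 35 comparable sites.
The sequences differ at positions 1 (W/H), 7 (G/T), 10 (I/Y), 12 (N/H), 17 (L/Q), 25 (H/D), 27 (T/N), 35 (T/P), 37 (Q/G).
26 of the 35 comparable sites match, so the percent identity is 26/35 × 100 = 74.3%.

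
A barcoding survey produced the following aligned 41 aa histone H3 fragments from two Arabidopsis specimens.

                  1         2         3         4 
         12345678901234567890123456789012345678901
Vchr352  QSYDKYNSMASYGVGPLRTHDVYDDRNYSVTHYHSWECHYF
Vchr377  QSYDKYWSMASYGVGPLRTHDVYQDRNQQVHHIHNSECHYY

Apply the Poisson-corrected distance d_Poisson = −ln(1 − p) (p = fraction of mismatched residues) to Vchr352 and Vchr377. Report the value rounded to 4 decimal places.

0.2478

Mismatches occur at site 7 (N↔W), site 24 (D↔Q), site 28 (Y↔Q), site 29 (S↔Q), site 31 (T↔H), site 33 (Y↔I), site 35 (S↔N), site 36 (W↔S), site 41 (F↔Y).
p = 9/41 = 0.219512.
d = −ln(1 − 0.219512) = −ln(0.780488) = 0.2478.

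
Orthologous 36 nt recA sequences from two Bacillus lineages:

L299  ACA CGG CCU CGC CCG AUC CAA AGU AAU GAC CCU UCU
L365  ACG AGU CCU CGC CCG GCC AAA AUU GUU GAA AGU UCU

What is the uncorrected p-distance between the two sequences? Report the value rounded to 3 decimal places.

The sequences differ at positions 3 (A/G), 4 (C/A), 6 (G/U), 16 (A/G), 17 (U/C), 19 (C/A), 23 (G/U), 25 (A/G), 26 (A/U), 30 (C/A), 31 (C/A), 32 (C/G).
There are 12 differences over 36 sites, so p = 12/36 = 0.333.

0.333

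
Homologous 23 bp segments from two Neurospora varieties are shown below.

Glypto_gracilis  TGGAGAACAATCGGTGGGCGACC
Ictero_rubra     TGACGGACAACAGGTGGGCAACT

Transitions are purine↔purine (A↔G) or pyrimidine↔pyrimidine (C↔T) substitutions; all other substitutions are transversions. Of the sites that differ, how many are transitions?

Differing sites — 3:G/A (Ti); 4:A/C (Tv); 6:A/G (Ti); 11:T/C (Ti); 12:C/A (Tv); 20:G/A (Ti); 23:C/T (Ti).
Of the 7 differences, 5 transitions and 2 transversions, so the answer is 5.

5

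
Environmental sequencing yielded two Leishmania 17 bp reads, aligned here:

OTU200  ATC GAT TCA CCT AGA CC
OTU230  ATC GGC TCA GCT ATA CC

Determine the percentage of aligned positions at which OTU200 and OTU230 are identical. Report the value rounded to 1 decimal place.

Differing sites — 5:A/G; 6:T/C; 10:C/G; 14:G/T.
13 of the 17 sites match, so the percent identity is 13/17 × 100 = 76.5%.

76.5%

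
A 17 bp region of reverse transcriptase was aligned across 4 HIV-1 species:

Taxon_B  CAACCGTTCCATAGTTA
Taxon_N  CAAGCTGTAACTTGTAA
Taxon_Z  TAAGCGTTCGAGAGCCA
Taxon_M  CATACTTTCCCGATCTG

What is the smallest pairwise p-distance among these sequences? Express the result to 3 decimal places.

Pairwise Hamming distances:
  Taxon_B vs Taxon_N: 8
  Taxon_B vs Taxon_Z: 6
  Taxon_B vs Taxon_M: 8
  Taxon_N vs Taxon_Z: 10
  Taxon_N vs Taxon_M: 11
  Taxon_Z vs Taxon_M: 9
The smallest is 6 mismatches, between Taxon_B and Taxon_Z; p = 6/17 = 0.353.

0.353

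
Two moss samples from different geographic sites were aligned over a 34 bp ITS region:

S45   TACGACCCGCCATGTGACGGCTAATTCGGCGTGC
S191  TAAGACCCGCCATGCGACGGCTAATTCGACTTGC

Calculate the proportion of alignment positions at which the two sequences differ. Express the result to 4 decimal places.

Mismatches occur at site 3 (C↔A), site 15 (T↔C), site 29 (G↔A), site 31 (G↔T).
There are 4 differences over 34 sites, so p = 4/34 = 0.1176.

0.1176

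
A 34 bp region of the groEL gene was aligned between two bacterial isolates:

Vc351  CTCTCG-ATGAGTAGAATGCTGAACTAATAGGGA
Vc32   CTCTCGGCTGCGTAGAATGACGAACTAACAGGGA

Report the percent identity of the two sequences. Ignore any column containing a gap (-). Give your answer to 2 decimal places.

84.85%

Excluding the 1 gap column leaves 33 comparable sites.
Differing sites — 8:A/C; 11:A/C; 20:C/A; 21:T/C; 29:T/C.
28 of the 33 comparable sites match, so the percent identity is 28/33 × 100 = 84.85%.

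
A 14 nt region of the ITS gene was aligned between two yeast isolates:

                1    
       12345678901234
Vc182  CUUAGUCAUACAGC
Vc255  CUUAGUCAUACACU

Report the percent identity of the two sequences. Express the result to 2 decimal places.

85.71%

The sequences differ at positions 13 (G/C), 14 (C/U).
12 of the 14 sites match, so the percent identity is 12/14 × 100 = 85.71%.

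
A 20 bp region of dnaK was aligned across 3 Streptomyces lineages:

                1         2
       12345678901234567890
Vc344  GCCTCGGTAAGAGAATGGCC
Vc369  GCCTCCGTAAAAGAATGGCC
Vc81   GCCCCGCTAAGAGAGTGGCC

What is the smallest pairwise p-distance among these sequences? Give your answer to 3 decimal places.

0.100

Pairwise Hamming distances:
  Vc344 vs Vc369: 2
  Vc344 vs Vc81: 3
  Vc369 vs Vc81: 5
The smallest is 2 mismatches, between Vc344 and Vc369; p = 2/20 = 0.100.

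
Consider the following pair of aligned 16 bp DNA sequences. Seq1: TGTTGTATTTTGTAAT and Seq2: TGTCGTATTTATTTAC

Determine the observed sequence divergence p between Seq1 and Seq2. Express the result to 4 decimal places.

0.3125

Differing sites — 4:T/C; 11:T/A; 12:G/T; 14:A/T; 16:T/C.
There are 5 differences over 16 sites, so p = 5/16 = 0.3125.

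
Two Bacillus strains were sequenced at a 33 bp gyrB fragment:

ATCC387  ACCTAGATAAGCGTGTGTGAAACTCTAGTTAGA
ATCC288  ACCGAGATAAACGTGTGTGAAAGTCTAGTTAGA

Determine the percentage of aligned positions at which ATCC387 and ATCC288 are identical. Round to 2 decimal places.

90.91%

The sequences differ at positions 4 (T/G), 11 (G/A), 23 (C/G).
30 of the 33 sites match, so the percent identity is 30/33 × 100 = 90.91%.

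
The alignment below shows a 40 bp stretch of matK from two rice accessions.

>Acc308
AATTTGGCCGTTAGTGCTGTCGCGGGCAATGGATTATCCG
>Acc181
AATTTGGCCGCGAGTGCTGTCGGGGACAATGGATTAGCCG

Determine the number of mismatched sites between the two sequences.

5

The sequences differ at positions 11 (T/C), 12 (T/G), 23 (C/G), 26 (G/A), 37 (T/G).
That gives 5 mismatches out of 40 aligned sites, so the Hamming distance is 5.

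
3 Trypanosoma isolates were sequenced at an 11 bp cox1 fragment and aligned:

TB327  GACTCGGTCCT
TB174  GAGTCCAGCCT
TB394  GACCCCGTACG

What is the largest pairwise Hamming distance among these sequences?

6

Pairwise Hamming distances:
  TB327 vs TB174: 4
  TB327 vs TB394: 4
  TB174 vs TB394: 6
The largest is 6, between TB174 and TB394.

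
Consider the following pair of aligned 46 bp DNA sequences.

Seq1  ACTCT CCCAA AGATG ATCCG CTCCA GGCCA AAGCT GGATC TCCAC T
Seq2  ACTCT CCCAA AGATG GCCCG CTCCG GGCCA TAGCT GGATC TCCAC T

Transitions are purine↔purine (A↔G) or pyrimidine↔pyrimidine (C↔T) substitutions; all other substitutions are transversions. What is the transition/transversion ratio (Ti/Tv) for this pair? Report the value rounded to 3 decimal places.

Mismatches occur at site 16 (A→G, transition), site 17 (T→C, transition), site 25 (A→G, transition), site 31 (A→T, transversion).
Of the 4 differences, 3 transitions and 1 transversion, so Ti/Tv = 3/1 = 3.000.

3.000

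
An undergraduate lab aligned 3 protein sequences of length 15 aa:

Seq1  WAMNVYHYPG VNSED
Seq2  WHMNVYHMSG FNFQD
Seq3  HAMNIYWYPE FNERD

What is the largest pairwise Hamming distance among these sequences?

9

Pairwise Hamming distances:
  Seq1 vs Seq2: 6
  Seq1 vs Seq3: 7
  Seq2 vs Seq3: 9
The largest is 9, between Seq2 and Seq3.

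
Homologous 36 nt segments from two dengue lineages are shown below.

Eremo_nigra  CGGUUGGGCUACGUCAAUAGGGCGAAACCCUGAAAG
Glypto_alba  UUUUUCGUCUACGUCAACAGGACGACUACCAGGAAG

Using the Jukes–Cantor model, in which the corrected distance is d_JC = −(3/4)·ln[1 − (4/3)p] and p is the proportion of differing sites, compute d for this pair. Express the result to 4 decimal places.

0.4408

Differing sites — 1:C/U; 2:G/U; 3:G/U; 6:G/C; 8:G/U; 18:U/C; 22:G/A; 26:A/C; 27:A/U; 28:C/A; 31:U/A; 33:A/G.
p = 12/36 = 0.333333.
d = −0.75 · ln(1 − (4/3)·0.333333) = −0.75 · ln(0.555556) = −0.75 · (-0.587786) = 0.4408.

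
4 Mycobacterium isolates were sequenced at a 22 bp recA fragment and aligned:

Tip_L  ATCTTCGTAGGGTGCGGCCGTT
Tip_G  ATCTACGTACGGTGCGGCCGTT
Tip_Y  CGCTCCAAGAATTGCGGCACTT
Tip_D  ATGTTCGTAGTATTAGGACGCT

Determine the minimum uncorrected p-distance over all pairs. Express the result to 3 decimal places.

Pairwise Hamming distances:
  Tip_L vs Tip_G: 2
  Tip_L vs Tip_Y: 11
  Tip_L vs Tip_D: 7
  Tip_G vs Tip_Y: 11
  Tip_G vs Tip_D: 9
  Tip_Y vs Tip_D: 16
The smallest is 2 mismatches, between Tip_L and Tip_G; p = 2/22 = 0.091.

0.091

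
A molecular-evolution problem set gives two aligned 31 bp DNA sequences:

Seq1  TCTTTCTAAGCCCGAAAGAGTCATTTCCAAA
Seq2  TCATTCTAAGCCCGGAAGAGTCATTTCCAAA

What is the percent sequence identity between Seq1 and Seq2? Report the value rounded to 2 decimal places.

Differing sites — 3:T/A; 15:A/G.
29 of the 31 sites match, so the percent identity is 29/31 × 100 = 93.55%.

93.55%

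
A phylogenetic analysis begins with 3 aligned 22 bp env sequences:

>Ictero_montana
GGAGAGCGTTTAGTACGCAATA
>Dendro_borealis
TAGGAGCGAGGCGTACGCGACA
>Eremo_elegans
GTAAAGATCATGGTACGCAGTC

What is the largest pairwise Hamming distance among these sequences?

Pairwise Hamming distances:
  Ictero_montana vs Dendro_borealis: 9
  Ictero_montana vs Eremo_elegans: 9
  Dendro_borealis vs Eremo_elegans: 14
The largest is 14, between Dendro_borealis and Eremo_elegans.

14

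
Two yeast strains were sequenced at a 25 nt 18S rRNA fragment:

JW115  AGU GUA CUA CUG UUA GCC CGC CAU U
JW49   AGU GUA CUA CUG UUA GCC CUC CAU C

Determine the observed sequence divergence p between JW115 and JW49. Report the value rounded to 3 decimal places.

Differing sites — 20:G/U; 25:U/C.
There are 2 differences over 25 sites, so p = 2/25 = 0.080.

0.080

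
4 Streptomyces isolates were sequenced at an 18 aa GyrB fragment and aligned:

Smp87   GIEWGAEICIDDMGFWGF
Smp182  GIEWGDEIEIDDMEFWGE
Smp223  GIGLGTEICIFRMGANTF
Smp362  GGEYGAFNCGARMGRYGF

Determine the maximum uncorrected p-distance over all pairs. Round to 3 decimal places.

Pairwise Hamming distances:
  Smp87 vs Smp182: 4
  Smp87 vs Smp223: 8
  Smp87 vs Smp362: 9
  Smp182 vs Smp223: 11
  Smp182 vs Smp362: 13
  Smp223 vs Smp362: 11
The largest is 13 mismatches, between Smp182 and Smp362; p = 13/18 = 0.722.

0.722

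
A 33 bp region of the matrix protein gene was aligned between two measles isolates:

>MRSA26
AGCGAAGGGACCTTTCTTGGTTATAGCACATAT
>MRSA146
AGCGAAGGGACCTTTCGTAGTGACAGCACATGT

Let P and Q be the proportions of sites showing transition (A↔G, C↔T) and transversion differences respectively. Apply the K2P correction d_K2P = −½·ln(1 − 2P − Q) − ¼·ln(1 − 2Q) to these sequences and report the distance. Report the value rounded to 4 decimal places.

0.1711

The sequences differ at positions 17 (T/G, transversion), 19 (G/A, transition), 22 (T/G, transversion), 24 (T/C, transition), 32 (A/G, transition).
Of the 5 differences, 3 transitions and 2 transversions over 33 sites: P = 3/33 = 0.090909, Q = 2/33 = 0.060606.
d = −0.5·ln(0.757576) − 0.25·ln(0.878788) = −0.5·(-0.277631) − 0.25·(-0.129212) = 0.1711.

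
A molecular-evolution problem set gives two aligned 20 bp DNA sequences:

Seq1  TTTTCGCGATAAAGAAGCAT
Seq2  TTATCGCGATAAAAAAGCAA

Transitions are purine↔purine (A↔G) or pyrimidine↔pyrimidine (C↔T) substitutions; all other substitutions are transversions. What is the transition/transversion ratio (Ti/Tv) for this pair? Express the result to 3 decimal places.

Mismatches occur at site 3 (T↔A, transversion), site 14 (G↔A, transition), site 20 (T↔A, transversion).
Of the 3 differences, 1 transition and 2 transversions, so Ti/Tv = 1/2 = 0.500.

0.500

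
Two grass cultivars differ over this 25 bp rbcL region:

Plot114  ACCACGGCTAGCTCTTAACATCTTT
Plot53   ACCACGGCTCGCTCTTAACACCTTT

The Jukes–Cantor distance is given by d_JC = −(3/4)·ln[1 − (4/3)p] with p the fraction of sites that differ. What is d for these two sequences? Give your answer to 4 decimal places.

0.0846

The sequences differ at positions 10 (A/C), 21 (T/C).
p = 2/25 = 0.080000.
d = −0.75 · ln(1 − (4/3)·0.080000) = −0.75 · ln(0.893333) = −0.75 · (-0.112796) = 0.0846.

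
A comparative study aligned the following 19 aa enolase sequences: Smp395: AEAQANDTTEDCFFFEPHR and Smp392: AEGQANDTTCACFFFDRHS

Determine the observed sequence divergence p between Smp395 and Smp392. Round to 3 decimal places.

The sequences differ at positions 3 (A/G), 10 (E/C), 11 (D/A), 16 (E/D), 17 (P/R), 19 (R/S).
There are 6 differences over 19 sites, so p = 6/19 = 0.316.

0.316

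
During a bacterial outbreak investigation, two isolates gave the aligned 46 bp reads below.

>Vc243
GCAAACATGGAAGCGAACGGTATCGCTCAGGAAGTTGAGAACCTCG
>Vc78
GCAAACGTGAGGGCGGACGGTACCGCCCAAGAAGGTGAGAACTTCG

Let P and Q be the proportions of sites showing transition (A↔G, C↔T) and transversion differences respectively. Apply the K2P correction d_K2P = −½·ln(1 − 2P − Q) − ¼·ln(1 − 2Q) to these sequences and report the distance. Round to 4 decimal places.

0.2775

The sequences differ at positions 7 (A/G, transition), 10 (G/A, transition), 11 (A/G, transition), 12 (A/G, transition), 16 (A/G, transition), 23 (T/C, transition), 27 (T/C, transition), 30 (G/A, transition), 35 (T/G, transversion), 43 (C/T, transition).
Of the 10 differences, 9 transitions and 1 transversion over 46 sites: P = 9/46 = 0.195652, Q = 1/46 = 0.021739.
d = −0.5·ln(0.586957) − 0.25·ln(0.956522) = −0.5·(-0.532804) − 0.25·(-0.044451) = 0.2775.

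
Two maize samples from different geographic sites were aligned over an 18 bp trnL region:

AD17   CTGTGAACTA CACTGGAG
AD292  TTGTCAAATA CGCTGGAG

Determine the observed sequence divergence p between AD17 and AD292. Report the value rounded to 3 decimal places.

0.222

Mismatches occur at site 1 (C/T), site 5 (G/C), site 8 (C/A), site 12 (A/G).
There are 4 differences over 18 sites, so p = 4/18 = 0.222.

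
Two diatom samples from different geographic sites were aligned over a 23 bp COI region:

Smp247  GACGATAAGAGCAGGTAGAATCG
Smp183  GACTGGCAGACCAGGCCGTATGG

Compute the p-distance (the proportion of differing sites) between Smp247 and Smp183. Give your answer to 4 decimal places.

The sequences differ at positions 4 (G/T), 5 (A/G), 6 (T/G), 7 (A/C), 11 (G/C), 16 (T/C), 17 (A/C), 19 (A/T), 22 (C/G).
There are 9 differences over 23 sites, so p = 9/23 = 0.3913.

0.3913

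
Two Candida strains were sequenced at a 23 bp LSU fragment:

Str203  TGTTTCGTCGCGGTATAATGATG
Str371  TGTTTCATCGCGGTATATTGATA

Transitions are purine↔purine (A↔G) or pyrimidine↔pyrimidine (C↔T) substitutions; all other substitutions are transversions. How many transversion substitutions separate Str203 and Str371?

The sequences differ at positions 7 (G/A, transition), 18 (A/T, transversion), 23 (G/A, transition).
Of the 3 differences, 2 transitions and 1 transversion, so the answer is 1.

1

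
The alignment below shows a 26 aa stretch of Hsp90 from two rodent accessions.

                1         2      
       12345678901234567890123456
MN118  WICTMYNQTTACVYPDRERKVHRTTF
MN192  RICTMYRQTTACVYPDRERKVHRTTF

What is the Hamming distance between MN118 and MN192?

2

Differing sites — 1:W/R; 7:N/R.
That gives 2 mismatches out of 26 aligned sites, so the Hamming distance is 2.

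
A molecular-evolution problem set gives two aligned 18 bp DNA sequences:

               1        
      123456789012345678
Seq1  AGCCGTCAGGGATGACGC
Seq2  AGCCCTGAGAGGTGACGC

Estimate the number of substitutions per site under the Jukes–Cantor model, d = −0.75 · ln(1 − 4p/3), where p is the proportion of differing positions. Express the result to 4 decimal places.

0.2635

Mismatches occur at site 5 (G→C), site 7 (C→G), site 10 (G→A), site 12 (A→G).
p = 4/18 = 0.222222.
d = −0.75 · ln(1 − (4/3)·0.222222) = −0.75 · ln(0.703704) = −0.75 · (-0.351397) = 0.2635.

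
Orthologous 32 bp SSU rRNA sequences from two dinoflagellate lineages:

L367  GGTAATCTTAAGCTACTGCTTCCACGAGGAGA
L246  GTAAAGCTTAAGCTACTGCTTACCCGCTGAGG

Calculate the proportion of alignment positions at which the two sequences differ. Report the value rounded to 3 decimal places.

Mismatches occur at site 2 (G/T), site 3 (T/A), site 6 (T/G), site 22 (C/A), site 24 (A/C), site 27 (A/C), site 28 (G/T), site 32 (A/G).
There are 8 differences over 32 sites, so p = 8/32 = 0.250.

0.250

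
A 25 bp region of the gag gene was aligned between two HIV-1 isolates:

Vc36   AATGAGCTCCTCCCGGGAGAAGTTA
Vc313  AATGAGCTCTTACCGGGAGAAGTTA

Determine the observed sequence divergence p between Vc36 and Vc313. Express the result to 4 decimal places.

0.0800

Mismatches occur at site 10 (C→T), site 12 (C→A).
There are 2 differences over 25 sites, so p = 2/25 = 0.0800.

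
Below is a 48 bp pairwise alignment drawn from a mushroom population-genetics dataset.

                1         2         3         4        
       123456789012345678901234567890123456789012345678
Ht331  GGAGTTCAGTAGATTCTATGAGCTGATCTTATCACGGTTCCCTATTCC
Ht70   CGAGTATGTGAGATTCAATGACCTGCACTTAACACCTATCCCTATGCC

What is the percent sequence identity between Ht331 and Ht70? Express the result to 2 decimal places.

Mismatches occur at site 1 (G↔C), site 6 (T↔A), site 7 (C↔T), site 8 (A↔G), site 9 (G↔T), site 10 (T↔G), site 17 (T↔A), site 22 (G↔C), site 26 (A↔C), site 27 (T↔A), site 32 (T↔A), site 36 (G↔C), site 37 (G↔T), site 38 (T↔A), site 46 (T↔G).
33 of the 48 sites match, so the percent identity is 33/48 × 100 = 68.75%.

68.75%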